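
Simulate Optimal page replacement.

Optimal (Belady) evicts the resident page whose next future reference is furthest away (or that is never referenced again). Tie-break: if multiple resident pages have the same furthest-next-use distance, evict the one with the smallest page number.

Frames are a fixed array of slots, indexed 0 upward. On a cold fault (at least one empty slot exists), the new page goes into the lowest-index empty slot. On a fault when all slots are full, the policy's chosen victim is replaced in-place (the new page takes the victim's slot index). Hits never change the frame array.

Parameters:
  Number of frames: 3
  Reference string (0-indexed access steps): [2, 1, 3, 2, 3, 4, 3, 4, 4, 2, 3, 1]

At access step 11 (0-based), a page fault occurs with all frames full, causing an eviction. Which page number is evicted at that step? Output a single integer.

Step 0: ref 2 -> FAULT, frames=[2,-,-]
Step 1: ref 1 -> FAULT, frames=[2,1,-]
Step 2: ref 3 -> FAULT, frames=[2,1,3]
Step 3: ref 2 -> HIT, frames=[2,1,3]
Step 4: ref 3 -> HIT, frames=[2,1,3]
Step 5: ref 4 -> FAULT, evict 1, frames=[2,4,3]
Step 6: ref 3 -> HIT, frames=[2,4,3]
Step 7: ref 4 -> HIT, frames=[2,4,3]
Step 8: ref 4 -> HIT, frames=[2,4,3]
Step 9: ref 2 -> HIT, frames=[2,4,3]
Step 10: ref 3 -> HIT, frames=[2,4,3]
Step 11: ref 1 -> FAULT, evict 2, frames=[1,4,3]
At step 11: evicted page 2

Answer: 2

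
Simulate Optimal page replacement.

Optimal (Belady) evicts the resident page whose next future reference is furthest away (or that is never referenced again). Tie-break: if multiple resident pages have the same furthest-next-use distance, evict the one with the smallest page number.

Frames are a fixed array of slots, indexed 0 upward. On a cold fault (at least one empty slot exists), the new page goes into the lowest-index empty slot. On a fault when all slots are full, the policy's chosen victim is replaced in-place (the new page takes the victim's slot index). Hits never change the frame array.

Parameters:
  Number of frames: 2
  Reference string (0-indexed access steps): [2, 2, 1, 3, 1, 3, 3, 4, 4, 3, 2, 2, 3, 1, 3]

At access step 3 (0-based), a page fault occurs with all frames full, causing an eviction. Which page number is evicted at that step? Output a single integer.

Step 0: ref 2 -> FAULT, frames=[2,-]
Step 1: ref 2 -> HIT, frames=[2,-]
Step 2: ref 1 -> FAULT, frames=[2,1]
Step 3: ref 3 -> FAULT, evict 2, frames=[3,1]
At step 3: evicted page 2

Answer: 2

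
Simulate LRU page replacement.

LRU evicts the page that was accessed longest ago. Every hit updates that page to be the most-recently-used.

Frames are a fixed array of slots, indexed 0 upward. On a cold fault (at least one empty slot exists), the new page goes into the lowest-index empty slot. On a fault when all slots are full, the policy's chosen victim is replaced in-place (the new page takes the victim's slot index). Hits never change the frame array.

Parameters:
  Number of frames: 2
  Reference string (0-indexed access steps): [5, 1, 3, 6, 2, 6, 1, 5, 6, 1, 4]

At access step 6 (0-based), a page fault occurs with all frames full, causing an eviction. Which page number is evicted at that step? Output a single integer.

Step 0: ref 5 -> FAULT, frames=[5,-]
Step 1: ref 1 -> FAULT, frames=[5,1]
Step 2: ref 3 -> FAULT, evict 5, frames=[3,1]
Step 3: ref 6 -> FAULT, evict 1, frames=[3,6]
Step 4: ref 2 -> FAULT, evict 3, frames=[2,6]
Step 5: ref 6 -> HIT, frames=[2,6]
Step 6: ref 1 -> FAULT, evict 2, frames=[1,6]
At step 6: evicted page 2

Answer: 2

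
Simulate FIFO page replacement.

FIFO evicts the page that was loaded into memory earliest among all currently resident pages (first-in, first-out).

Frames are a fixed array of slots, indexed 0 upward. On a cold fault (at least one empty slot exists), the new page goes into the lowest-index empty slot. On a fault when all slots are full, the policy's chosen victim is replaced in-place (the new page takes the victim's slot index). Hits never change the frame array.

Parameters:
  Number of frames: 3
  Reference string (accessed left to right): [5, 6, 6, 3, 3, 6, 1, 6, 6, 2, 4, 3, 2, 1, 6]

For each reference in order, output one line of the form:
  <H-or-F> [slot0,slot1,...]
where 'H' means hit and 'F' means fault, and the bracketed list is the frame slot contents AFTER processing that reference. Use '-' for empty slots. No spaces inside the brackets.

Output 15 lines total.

F [5,-,-]
F [5,6,-]
H [5,6,-]
F [5,6,3]
H [5,6,3]
H [5,6,3]
F [1,6,3]
H [1,6,3]
H [1,6,3]
F [1,2,3]
F [1,2,4]
F [3,2,4]
H [3,2,4]
F [3,1,4]
F [3,1,6]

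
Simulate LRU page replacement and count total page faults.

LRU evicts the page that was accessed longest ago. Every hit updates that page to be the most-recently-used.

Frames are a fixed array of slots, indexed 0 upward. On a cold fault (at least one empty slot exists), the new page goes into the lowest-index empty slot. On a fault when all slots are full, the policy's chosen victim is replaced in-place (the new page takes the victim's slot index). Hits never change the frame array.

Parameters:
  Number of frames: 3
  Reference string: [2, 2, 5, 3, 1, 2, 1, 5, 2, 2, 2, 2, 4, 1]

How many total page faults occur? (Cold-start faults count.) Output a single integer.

Step 0: ref 2 → FAULT, frames=[2,-,-]
Step 1: ref 2 → HIT, frames=[2,-,-]
Step 2: ref 5 → FAULT, frames=[2,5,-]
Step 3: ref 3 → FAULT, frames=[2,5,3]
Step 4: ref 1 → FAULT (evict 2), frames=[1,5,3]
Step 5: ref 2 → FAULT (evict 5), frames=[1,2,3]
Step 6: ref 1 → HIT, frames=[1,2,3]
Step 7: ref 5 → FAULT (evict 3), frames=[1,2,5]
Step 8: ref 2 → HIT, frames=[1,2,5]
Step 9: ref 2 → HIT, frames=[1,2,5]
Step 10: ref 2 → HIT, frames=[1,2,5]
Step 11: ref 2 → HIT, frames=[1,2,5]
Step 12: ref 4 → FAULT (evict 1), frames=[4,2,5]
Step 13: ref 1 → FAULT (evict 5), frames=[4,2,1]
Total faults: 8

Answer: 8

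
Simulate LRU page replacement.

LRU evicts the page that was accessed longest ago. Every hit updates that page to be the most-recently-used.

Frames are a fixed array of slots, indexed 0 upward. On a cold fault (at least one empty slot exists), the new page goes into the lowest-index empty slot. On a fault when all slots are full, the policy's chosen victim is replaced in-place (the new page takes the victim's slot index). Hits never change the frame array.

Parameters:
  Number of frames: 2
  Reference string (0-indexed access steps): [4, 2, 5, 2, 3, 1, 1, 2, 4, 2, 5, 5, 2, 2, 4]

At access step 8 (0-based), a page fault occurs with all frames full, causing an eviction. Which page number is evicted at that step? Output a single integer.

Answer: 1

Derivation:
Step 0: ref 4 -> FAULT, frames=[4,-]
Step 1: ref 2 -> FAULT, frames=[4,2]
Step 2: ref 5 -> FAULT, evict 4, frames=[5,2]
Step 3: ref 2 -> HIT, frames=[5,2]
Step 4: ref 3 -> FAULT, evict 5, frames=[3,2]
Step 5: ref 1 -> FAULT, evict 2, frames=[3,1]
Step 6: ref 1 -> HIT, frames=[3,1]
Step 7: ref 2 -> FAULT, evict 3, frames=[2,1]
Step 8: ref 4 -> FAULT, evict 1, frames=[2,4]
At step 8: evicted page 1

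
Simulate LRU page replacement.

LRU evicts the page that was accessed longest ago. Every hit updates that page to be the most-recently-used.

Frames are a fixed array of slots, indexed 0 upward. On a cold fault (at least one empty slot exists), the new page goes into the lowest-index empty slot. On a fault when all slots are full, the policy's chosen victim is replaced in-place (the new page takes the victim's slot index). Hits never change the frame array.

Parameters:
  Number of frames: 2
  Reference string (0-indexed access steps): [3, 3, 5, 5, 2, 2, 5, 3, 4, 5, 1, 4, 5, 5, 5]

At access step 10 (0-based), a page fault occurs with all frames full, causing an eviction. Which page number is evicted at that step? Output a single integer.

Answer: 4

Derivation:
Step 0: ref 3 -> FAULT, frames=[3,-]
Step 1: ref 3 -> HIT, frames=[3,-]
Step 2: ref 5 -> FAULT, frames=[3,5]
Step 3: ref 5 -> HIT, frames=[3,5]
Step 4: ref 2 -> FAULT, evict 3, frames=[2,5]
Step 5: ref 2 -> HIT, frames=[2,5]
Step 6: ref 5 -> HIT, frames=[2,5]
Step 7: ref 3 -> FAULT, evict 2, frames=[3,5]
Step 8: ref 4 -> FAULT, evict 5, frames=[3,4]
Step 9: ref 5 -> FAULT, evict 3, frames=[5,4]
Step 10: ref 1 -> FAULT, evict 4, frames=[5,1]
At step 10: evicted page 4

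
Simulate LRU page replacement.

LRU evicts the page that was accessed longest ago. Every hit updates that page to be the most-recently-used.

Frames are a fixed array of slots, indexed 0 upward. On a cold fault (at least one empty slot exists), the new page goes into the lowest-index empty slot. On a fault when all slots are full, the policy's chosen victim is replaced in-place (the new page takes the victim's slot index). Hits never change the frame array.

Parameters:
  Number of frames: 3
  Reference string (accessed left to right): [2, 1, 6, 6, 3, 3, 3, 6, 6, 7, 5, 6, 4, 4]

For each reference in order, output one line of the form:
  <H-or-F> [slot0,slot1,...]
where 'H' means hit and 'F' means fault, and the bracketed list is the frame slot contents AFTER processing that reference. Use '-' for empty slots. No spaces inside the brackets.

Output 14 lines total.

F [2,-,-]
F [2,1,-]
F [2,1,6]
H [2,1,6]
F [3,1,6]
H [3,1,6]
H [3,1,6]
H [3,1,6]
H [3,1,6]
F [3,7,6]
F [5,7,6]
H [5,7,6]
F [5,4,6]
H [5,4,6]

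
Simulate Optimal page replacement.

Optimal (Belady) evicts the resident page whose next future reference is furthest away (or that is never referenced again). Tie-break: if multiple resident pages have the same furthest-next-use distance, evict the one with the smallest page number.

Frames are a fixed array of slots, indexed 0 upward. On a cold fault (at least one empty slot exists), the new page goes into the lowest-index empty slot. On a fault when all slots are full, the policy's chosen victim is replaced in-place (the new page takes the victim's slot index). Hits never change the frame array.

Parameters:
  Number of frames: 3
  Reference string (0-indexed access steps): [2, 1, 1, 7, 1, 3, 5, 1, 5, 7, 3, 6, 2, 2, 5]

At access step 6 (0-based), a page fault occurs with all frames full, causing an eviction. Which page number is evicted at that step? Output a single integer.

Step 0: ref 2 -> FAULT, frames=[2,-,-]
Step 1: ref 1 -> FAULT, frames=[2,1,-]
Step 2: ref 1 -> HIT, frames=[2,1,-]
Step 3: ref 7 -> FAULT, frames=[2,1,7]
Step 4: ref 1 -> HIT, frames=[2,1,7]
Step 5: ref 3 -> FAULT, evict 2, frames=[3,1,7]
Step 6: ref 5 -> FAULT, evict 3, frames=[5,1,7]
At step 6: evicted page 3

Answer: 3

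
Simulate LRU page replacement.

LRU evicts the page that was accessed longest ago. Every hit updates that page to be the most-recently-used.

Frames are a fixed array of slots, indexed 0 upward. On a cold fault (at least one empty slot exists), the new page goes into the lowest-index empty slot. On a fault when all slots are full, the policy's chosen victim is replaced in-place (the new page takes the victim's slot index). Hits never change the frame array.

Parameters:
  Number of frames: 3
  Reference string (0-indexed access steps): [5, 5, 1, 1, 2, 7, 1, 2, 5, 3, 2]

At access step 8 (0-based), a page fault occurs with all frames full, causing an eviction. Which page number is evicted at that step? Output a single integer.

Answer: 7

Derivation:
Step 0: ref 5 -> FAULT, frames=[5,-,-]
Step 1: ref 5 -> HIT, frames=[5,-,-]
Step 2: ref 1 -> FAULT, frames=[5,1,-]
Step 3: ref 1 -> HIT, frames=[5,1,-]
Step 4: ref 2 -> FAULT, frames=[5,1,2]
Step 5: ref 7 -> FAULT, evict 5, frames=[7,1,2]
Step 6: ref 1 -> HIT, frames=[7,1,2]
Step 7: ref 2 -> HIT, frames=[7,1,2]
Step 8: ref 5 -> FAULT, evict 7, frames=[5,1,2]
At step 8: evicted page 7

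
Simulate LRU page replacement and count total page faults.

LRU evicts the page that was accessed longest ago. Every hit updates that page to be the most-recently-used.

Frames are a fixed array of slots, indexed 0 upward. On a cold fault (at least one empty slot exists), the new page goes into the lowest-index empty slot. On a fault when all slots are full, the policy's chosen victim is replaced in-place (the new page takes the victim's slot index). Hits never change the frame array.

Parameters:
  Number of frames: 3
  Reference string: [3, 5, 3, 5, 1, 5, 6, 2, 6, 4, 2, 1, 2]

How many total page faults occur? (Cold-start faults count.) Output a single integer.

Answer: 7

Derivation:
Step 0: ref 3 → FAULT, frames=[3,-,-]
Step 1: ref 5 → FAULT, frames=[3,5,-]
Step 2: ref 3 → HIT, frames=[3,5,-]
Step 3: ref 5 → HIT, frames=[3,5,-]
Step 4: ref 1 → FAULT, frames=[3,5,1]
Step 5: ref 5 → HIT, frames=[3,5,1]
Step 6: ref 6 → FAULT (evict 3), frames=[6,5,1]
Step 7: ref 2 → FAULT (evict 1), frames=[6,5,2]
Step 8: ref 6 → HIT, frames=[6,5,2]
Step 9: ref 4 → FAULT (evict 5), frames=[6,4,2]
Step 10: ref 2 → HIT, frames=[6,4,2]
Step 11: ref 1 → FAULT (evict 6), frames=[1,4,2]
Step 12: ref 2 → HIT, frames=[1,4,2]
Total faults: 7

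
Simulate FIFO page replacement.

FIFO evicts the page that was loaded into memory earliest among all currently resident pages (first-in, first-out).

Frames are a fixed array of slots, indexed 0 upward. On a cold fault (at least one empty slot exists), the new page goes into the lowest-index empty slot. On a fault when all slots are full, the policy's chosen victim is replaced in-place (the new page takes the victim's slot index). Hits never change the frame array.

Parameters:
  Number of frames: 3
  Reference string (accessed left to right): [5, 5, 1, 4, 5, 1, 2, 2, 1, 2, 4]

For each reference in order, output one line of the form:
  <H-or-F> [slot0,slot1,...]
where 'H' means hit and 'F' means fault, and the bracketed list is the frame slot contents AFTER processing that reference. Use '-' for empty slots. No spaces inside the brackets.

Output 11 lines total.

F [5,-,-]
H [5,-,-]
F [5,1,-]
F [5,1,4]
H [5,1,4]
H [5,1,4]
F [2,1,4]
H [2,1,4]
H [2,1,4]
H [2,1,4]
H [2,1,4]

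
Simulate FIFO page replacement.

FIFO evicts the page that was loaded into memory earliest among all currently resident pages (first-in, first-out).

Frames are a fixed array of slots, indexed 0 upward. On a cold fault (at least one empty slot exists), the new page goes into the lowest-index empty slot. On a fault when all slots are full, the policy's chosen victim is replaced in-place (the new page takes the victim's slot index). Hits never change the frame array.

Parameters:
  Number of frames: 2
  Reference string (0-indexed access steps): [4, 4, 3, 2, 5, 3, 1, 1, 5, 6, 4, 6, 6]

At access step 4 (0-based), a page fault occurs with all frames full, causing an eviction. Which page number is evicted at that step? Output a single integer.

Answer: 3

Derivation:
Step 0: ref 4 -> FAULT, frames=[4,-]
Step 1: ref 4 -> HIT, frames=[4,-]
Step 2: ref 3 -> FAULT, frames=[4,3]
Step 3: ref 2 -> FAULT, evict 4, frames=[2,3]
Step 4: ref 5 -> FAULT, evict 3, frames=[2,5]
At step 4: evicted page 3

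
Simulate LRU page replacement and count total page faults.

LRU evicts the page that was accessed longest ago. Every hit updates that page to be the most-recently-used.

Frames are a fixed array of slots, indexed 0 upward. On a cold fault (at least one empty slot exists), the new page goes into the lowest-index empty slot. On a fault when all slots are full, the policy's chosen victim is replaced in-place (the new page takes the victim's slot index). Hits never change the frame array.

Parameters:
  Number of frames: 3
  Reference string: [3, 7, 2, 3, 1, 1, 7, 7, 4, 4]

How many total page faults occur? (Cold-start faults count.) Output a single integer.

Step 0: ref 3 → FAULT, frames=[3,-,-]
Step 1: ref 7 → FAULT, frames=[3,7,-]
Step 2: ref 2 → FAULT, frames=[3,7,2]
Step 3: ref 3 → HIT, frames=[3,7,2]
Step 4: ref 1 → FAULT (evict 7), frames=[3,1,2]
Step 5: ref 1 → HIT, frames=[3,1,2]
Step 6: ref 7 → FAULT (evict 2), frames=[3,1,7]
Step 7: ref 7 → HIT, frames=[3,1,7]
Step 8: ref 4 → FAULT (evict 3), frames=[4,1,7]
Step 9: ref 4 → HIT, frames=[4,1,7]
Total faults: 6

Answer: 6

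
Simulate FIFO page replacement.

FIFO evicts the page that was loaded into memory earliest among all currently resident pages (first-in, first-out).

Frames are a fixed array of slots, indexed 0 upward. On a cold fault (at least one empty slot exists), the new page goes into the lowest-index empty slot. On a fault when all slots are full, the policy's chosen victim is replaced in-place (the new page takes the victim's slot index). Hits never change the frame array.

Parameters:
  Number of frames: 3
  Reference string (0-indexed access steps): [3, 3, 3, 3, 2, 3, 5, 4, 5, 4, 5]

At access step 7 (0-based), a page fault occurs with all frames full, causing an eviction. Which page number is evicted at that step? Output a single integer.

Step 0: ref 3 -> FAULT, frames=[3,-,-]
Step 1: ref 3 -> HIT, frames=[3,-,-]
Step 2: ref 3 -> HIT, frames=[3,-,-]
Step 3: ref 3 -> HIT, frames=[3,-,-]
Step 4: ref 2 -> FAULT, frames=[3,2,-]
Step 5: ref 3 -> HIT, frames=[3,2,-]
Step 6: ref 5 -> FAULT, frames=[3,2,5]
Step 7: ref 4 -> FAULT, evict 3, frames=[4,2,5]
At step 7: evicted page 3

Answer: 3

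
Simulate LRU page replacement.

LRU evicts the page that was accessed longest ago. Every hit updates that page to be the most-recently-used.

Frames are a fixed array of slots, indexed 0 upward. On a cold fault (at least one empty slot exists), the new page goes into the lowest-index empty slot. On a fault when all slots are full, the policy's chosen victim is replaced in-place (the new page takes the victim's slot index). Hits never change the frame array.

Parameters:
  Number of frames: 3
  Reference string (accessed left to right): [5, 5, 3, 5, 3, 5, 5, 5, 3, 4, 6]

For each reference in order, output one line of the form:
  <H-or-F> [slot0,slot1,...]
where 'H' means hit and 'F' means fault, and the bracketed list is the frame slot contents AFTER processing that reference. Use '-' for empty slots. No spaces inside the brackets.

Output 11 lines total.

F [5,-,-]
H [5,-,-]
F [5,3,-]
H [5,3,-]
H [5,3,-]
H [5,3,-]
H [5,3,-]
H [5,3,-]
H [5,3,-]
F [5,3,4]
F [6,3,4]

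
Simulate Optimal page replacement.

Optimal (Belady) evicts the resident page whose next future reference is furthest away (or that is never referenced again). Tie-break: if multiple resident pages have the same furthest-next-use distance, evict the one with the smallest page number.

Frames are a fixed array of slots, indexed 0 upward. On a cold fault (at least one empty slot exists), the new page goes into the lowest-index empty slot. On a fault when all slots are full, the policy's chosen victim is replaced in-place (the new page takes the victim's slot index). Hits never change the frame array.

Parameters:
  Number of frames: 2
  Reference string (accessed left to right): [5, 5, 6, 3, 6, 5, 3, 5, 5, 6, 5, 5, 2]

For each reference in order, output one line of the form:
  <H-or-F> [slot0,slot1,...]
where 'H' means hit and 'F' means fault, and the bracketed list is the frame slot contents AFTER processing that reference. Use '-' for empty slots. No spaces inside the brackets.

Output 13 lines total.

F [5,-]
H [5,-]
F [5,6]
F [3,6]
H [3,6]
F [3,5]
H [3,5]
H [3,5]
H [3,5]
F [6,5]
H [6,5]
H [6,5]
F [6,2]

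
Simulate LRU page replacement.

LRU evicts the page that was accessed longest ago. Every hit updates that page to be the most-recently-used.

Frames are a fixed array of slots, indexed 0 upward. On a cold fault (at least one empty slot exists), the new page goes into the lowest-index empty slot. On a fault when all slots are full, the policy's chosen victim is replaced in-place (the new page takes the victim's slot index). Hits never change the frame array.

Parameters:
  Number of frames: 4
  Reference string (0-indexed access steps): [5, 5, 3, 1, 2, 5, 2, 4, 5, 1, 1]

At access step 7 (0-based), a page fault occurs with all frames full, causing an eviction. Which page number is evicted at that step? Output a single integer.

Answer: 3

Derivation:
Step 0: ref 5 -> FAULT, frames=[5,-,-,-]
Step 1: ref 5 -> HIT, frames=[5,-,-,-]
Step 2: ref 3 -> FAULT, frames=[5,3,-,-]
Step 3: ref 1 -> FAULT, frames=[5,3,1,-]
Step 4: ref 2 -> FAULT, frames=[5,3,1,2]
Step 5: ref 5 -> HIT, frames=[5,3,1,2]
Step 6: ref 2 -> HIT, frames=[5,3,1,2]
Step 7: ref 4 -> FAULT, evict 3, frames=[5,4,1,2]
At step 7: evicted page 3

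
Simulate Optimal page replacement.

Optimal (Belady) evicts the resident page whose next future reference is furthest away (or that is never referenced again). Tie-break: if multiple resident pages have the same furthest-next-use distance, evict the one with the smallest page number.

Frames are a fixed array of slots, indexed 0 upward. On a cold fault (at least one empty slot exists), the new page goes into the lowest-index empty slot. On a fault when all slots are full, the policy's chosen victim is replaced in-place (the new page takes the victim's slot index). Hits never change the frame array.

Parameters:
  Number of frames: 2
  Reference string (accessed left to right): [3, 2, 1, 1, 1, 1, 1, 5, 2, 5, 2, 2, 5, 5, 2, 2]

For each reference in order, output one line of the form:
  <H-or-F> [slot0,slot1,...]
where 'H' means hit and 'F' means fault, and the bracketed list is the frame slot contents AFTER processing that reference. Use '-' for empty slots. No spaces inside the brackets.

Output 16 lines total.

F [3,-]
F [3,2]
F [1,2]
H [1,2]
H [1,2]
H [1,2]
H [1,2]
F [5,2]
H [5,2]
H [5,2]
H [5,2]
H [5,2]
H [5,2]
H [5,2]
H [5,2]
H [5,2]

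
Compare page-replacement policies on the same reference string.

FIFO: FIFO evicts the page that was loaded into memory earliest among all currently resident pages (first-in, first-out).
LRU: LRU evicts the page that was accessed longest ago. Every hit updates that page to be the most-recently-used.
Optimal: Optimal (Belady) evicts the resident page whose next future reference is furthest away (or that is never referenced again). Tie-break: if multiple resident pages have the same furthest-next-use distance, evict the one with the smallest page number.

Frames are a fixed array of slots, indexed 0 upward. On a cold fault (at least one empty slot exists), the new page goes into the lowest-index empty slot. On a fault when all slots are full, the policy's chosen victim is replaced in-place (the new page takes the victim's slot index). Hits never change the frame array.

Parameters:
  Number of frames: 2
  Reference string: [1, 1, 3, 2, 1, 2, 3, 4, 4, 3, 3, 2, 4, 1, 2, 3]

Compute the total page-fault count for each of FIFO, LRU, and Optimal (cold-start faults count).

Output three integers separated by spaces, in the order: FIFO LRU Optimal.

--- FIFO ---
  step 0: ref 1 -> FAULT, frames=[1,-] (faults so far: 1)
  step 1: ref 1 -> HIT, frames=[1,-] (faults so far: 1)
  step 2: ref 3 -> FAULT, frames=[1,3] (faults so far: 2)
  step 3: ref 2 -> FAULT, evict 1, frames=[2,3] (faults so far: 3)
  step 4: ref 1 -> FAULT, evict 3, frames=[2,1] (faults so far: 4)
  step 5: ref 2 -> HIT, frames=[2,1] (faults so far: 4)
  step 6: ref 3 -> FAULT, evict 2, frames=[3,1] (faults so far: 5)
  step 7: ref 4 -> FAULT, evict 1, frames=[3,4] (faults so far: 6)
  step 8: ref 4 -> HIT, frames=[3,4] (faults so far: 6)
  step 9: ref 3 -> HIT, frames=[3,4] (faults so far: 6)
  step 10: ref 3 -> HIT, frames=[3,4] (faults so far: 6)
  step 11: ref 2 -> FAULT, evict 3, frames=[2,4] (faults so far: 7)
  step 12: ref 4 -> HIT, frames=[2,4] (faults so far: 7)
  step 13: ref 1 -> FAULT, evict 4, frames=[2,1] (faults so far: 8)
  step 14: ref 2 -> HIT, frames=[2,1] (faults so far: 8)
  step 15: ref 3 -> FAULT, evict 2, frames=[3,1] (faults so far: 9)
  FIFO total faults: 9
--- LRU ---
  step 0: ref 1 -> FAULT, frames=[1,-] (faults so far: 1)
  step 1: ref 1 -> HIT, frames=[1,-] (faults so far: 1)
  step 2: ref 3 -> FAULT, frames=[1,3] (faults so far: 2)
  step 3: ref 2 -> FAULT, evict 1, frames=[2,3] (faults so far: 3)
  step 4: ref 1 -> FAULT, evict 3, frames=[2,1] (faults so far: 4)
  step 5: ref 2 -> HIT, frames=[2,1] (faults so far: 4)
  step 6: ref 3 -> FAULT, evict 1, frames=[2,3] (faults so far: 5)
  step 7: ref 4 -> FAULT, evict 2, frames=[4,3] (faults so far: 6)
  step 8: ref 4 -> HIT, frames=[4,3] (faults so far: 6)
  step 9: ref 3 -> HIT, frames=[4,3] (faults so far: 6)
  step 10: ref 3 -> HIT, frames=[4,3] (faults so far: 6)
  step 11: ref 2 -> FAULT, evict 4, frames=[2,3] (faults so far: 7)
  step 12: ref 4 -> FAULT, evict 3, frames=[2,4] (faults so far: 8)
  step 13: ref 1 -> FAULT, evict 2, frames=[1,4] (faults so far: 9)
  step 14: ref 2 -> FAULT, evict 4, frames=[1,2] (faults so far: 10)
  step 15: ref 3 -> FAULT, evict 1, frames=[3,2] (faults so far: 11)
  LRU total faults: 11
--- Optimal ---
  step 0: ref 1 -> FAULT, frames=[1,-] (faults so far: 1)
  step 1: ref 1 -> HIT, frames=[1,-] (faults so far: 1)
  step 2: ref 3 -> FAULT, frames=[1,3] (faults so far: 2)
  step 3: ref 2 -> FAULT, evict 3, frames=[1,2] (faults so far: 3)
  step 4: ref 1 -> HIT, frames=[1,2] (faults so far: 3)
  step 5: ref 2 -> HIT, frames=[1,2] (faults so far: 3)
  step 6: ref 3 -> FAULT, evict 1, frames=[3,2] (faults so far: 4)
  step 7: ref 4 -> FAULT, evict 2, frames=[3,4] (faults so far: 5)
  step 8: ref 4 -> HIT, frames=[3,4] (faults so far: 5)
  step 9: ref 3 -> HIT, frames=[3,4] (faults so far: 5)
  step 10: ref 3 -> HIT, frames=[3,4] (faults so far: 5)
  step 11: ref 2 -> FAULT, evict 3, frames=[2,4] (faults so far: 6)
  step 12: ref 4 -> HIT, frames=[2,4] (faults so far: 6)
  step 13: ref 1 -> FAULT, evict 4, frames=[2,1] (faults so far: 7)
  step 14: ref 2 -> HIT, frames=[2,1] (faults so far: 7)
  step 15: ref 3 -> FAULT, evict 1, frames=[2,3] (faults so far: 8)
  Optimal total faults: 8

Answer: 9 11 8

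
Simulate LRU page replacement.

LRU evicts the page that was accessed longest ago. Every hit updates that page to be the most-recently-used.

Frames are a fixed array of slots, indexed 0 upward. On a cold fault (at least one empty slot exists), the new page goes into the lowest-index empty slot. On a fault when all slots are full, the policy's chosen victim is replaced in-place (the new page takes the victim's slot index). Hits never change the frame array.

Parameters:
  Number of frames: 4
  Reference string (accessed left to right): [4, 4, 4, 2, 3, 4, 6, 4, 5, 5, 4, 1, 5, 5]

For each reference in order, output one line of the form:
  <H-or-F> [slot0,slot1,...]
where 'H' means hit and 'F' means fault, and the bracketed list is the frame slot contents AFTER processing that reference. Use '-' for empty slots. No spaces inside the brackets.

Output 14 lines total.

F [4,-,-,-]
H [4,-,-,-]
H [4,-,-,-]
F [4,2,-,-]
F [4,2,3,-]
H [4,2,3,-]
F [4,2,3,6]
H [4,2,3,6]
F [4,5,3,6]
H [4,5,3,6]
H [4,5,3,6]
F [4,5,1,6]
H [4,5,1,6]
H [4,5,1,6]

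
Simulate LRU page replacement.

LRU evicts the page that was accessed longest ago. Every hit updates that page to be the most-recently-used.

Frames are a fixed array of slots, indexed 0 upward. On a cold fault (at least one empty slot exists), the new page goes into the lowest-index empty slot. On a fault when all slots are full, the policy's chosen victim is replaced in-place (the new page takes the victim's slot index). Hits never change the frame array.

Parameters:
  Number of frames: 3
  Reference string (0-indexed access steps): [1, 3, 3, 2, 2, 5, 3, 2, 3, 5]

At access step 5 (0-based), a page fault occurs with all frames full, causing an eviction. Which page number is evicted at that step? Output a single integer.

Step 0: ref 1 -> FAULT, frames=[1,-,-]
Step 1: ref 3 -> FAULT, frames=[1,3,-]
Step 2: ref 3 -> HIT, frames=[1,3,-]
Step 3: ref 2 -> FAULT, frames=[1,3,2]
Step 4: ref 2 -> HIT, frames=[1,3,2]
Step 5: ref 5 -> FAULT, evict 1, frames=[5,3,2]
At step 5: evicted page 1

Answer: 1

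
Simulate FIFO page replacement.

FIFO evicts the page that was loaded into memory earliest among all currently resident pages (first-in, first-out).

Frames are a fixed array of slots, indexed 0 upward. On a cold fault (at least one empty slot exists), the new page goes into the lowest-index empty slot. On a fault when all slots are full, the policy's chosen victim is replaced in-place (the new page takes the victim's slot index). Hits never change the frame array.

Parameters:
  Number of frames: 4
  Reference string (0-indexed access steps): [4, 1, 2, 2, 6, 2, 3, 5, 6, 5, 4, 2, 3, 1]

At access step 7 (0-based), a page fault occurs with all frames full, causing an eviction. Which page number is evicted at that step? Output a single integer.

Answer: 1

Derivation:
Step 0: ref 4 -> FAULT, frames=[4,-,-,-]
Step 1: ref 1 -> FAULT, frames=[4,1,-,-]
Step 2: ref 2 -> FAULT, frames=[4,1,2,-]
Step 3: ref 2 -> HIT, frames=[4,1,2,-]
Step 4: ref 6 -> FAULT, frames=[4,1,2,6]
Step 5: ref 2 -> HIT, frames=[4,1,2,6]
Step 6: ref 3 -> FAULT, evict 4, frames=[3,1,2,6]
Step 7: ref 5 -> FAULT, evict 1, frames=[3,5,2,6]
At step 7: evicted page 1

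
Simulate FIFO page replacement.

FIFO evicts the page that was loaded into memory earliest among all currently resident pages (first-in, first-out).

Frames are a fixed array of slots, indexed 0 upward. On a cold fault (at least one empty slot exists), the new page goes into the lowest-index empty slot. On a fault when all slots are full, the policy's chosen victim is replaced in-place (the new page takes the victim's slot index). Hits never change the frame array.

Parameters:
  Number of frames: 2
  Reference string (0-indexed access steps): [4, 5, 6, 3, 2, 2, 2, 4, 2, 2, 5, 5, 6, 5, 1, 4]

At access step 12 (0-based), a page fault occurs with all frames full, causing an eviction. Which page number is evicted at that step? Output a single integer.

Step 0: ref 4 -> FAULT, frames=[4,-]
Step 1: ref 5 -> FAULT, frames=[4,5]
Step 2: ref 6 -> FAULT, evict 4, frames=[6,5]
Step 3: ref 3 -> FAULT, evict 5, frames=[6,3]
Step 4: ref 2 -> FAULT, evict 6, frames=[2,3]
Step 5: ref 2 -> HIT, frames=[2,3]
Step 6: ref 2 -> HIT, frames=[2,3]
Step 7: ref 4 -> FAULT, evict 3, frames=[2,4]
Step 8: ref 2 -> HIT, frames=[2,4]
Step 9: ref 2 -> HIT, frames=[2,4]
Step 10: ref 5 -> FAULT, evict 2, frames=[5,4]
Step 11: ref 5 -> HIT, frames=[5,4]
Step 12: ref 6 -> FAULT, evict 4, frames=[5,6]
At step 12: evicted page 4

Answer: 4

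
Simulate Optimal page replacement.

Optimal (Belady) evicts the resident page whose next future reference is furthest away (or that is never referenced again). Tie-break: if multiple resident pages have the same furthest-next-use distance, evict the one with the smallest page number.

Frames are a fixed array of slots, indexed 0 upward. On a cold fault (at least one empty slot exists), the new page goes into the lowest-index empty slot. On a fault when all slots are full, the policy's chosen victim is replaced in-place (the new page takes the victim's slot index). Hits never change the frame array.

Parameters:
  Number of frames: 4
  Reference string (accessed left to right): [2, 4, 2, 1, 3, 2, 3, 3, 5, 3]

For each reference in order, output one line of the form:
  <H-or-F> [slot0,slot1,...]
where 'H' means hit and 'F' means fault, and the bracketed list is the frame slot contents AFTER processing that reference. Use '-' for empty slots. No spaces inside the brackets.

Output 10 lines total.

F [2,-,-,-]
F [2,4,-,-]
H [2,4,-,-]
F [2,4,1,-]
F [2,4,1,3]
H [2,4,1,3]
H [2,4,1,3]
H [2,4,1,3]
F [2,4,5,3]
H [2,4,5,3]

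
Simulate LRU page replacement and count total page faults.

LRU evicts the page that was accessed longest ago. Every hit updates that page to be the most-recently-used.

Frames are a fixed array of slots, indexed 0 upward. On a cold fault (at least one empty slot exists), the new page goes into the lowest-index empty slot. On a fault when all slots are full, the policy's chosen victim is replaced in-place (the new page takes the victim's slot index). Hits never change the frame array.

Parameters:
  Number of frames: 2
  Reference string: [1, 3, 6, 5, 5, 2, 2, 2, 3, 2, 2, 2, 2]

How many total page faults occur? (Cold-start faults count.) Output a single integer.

Step 0: ref 1 → FAULT, frames=[1,-]
Step 1: ref 3 → FAULT, frames=[1,3]
Step 2: ref 6 → FAULT (evict 1), frames=[6,3]
Step 3: ref 5 → FAULT (evict 3), frames=[6,5]
Step 4: ref 5 → HIT, frames=[6,5]
Step 5: ref 2 → FAULT (evict 6), frames=[2,5]
Step 6: ref 2 → HIT, frames=[2,5]
Step 7: ref 2 → HIT, frames=[2,5]
Step 8: ref 3 → FAULT (evict 5), frames=[2,3]
Step 9: ref 2 → HIT, frames=[2,3]
Step 10: ref 2 → HIT, frames=[2,3]
Step 11: ref 2 → HIT, frames=[2,3]
Step 12: ref 2 → HIT, frames=[2,3]
Total faults: 6

Answer: 6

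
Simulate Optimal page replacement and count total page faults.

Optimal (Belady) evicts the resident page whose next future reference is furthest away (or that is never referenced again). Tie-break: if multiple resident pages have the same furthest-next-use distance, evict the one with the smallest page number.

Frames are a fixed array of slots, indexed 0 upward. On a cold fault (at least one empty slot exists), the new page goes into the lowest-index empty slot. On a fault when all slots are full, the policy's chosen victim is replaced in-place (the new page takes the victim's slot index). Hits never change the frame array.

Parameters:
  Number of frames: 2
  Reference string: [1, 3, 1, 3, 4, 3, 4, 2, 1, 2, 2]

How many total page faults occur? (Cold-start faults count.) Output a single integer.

Answer: 5

Derivation:
Step 0: ref 1 → FAULT, frames=[1,-]
Step 1: ref 3 → FAULT, frames=[1,3]
Step 2: ref 1 → HIT, frames=[1,3]
Step 3: ref 3 → HIT, frames=[1,3]
Step 4: ref 4 → FAULT (evict 1), frames=[4,3]
Step 5: ref 3 → HIT, frames=[4,3]
Step 6: ref 4 → HIT, frames=[4,3]
Step 7: ref 2 → FAULT (evict 3), frames=[4,2]
Step 8: ref 1 → FAULT (evict 4), frames=[1,2]
Step 9: ref 2 → HIT, frames=[1,2]
Step 10: ref 2 → HIT, frames=[1,2]
Total faults: 5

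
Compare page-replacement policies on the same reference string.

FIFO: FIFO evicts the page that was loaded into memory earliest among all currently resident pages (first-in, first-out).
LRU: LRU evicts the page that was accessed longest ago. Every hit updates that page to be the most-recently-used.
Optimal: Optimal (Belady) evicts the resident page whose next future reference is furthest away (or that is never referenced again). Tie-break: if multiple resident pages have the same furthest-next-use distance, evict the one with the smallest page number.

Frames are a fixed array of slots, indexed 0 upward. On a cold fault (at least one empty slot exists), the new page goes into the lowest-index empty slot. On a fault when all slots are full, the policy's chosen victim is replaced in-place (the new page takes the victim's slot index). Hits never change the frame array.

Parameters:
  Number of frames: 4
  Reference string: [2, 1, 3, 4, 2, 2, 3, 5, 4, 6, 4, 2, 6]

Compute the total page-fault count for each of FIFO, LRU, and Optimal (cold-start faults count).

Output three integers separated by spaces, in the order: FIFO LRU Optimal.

Answer: 7 7 6

Derivation:
--- FIFO ---
  step 0: ref 2 -> FAULT, frames=[2,-,-,-] (faults so far: 1)
  step 1: ref 1 -> FAULT, frames=[2,1,-,-] (faults so far: 2)
  step 2: ref 3 -> FAULT, frames=[2,1,3,-] (faults so far: 3)
  step 3: ref 4 -> FAULT, frames=[2,1,3,4] (faults so far: 4)
  step 4: ref 2 -> HIT, frames=[2,1,3,4] (faults so far: 4)
  step 5: ref 2 -> HIT, frames=[2,1,3,4] (faults so far: 4)
  step 6: ref 3 -> HIT, frames=[2,1,3,4] (faults so far: 4)
  step 7: ref 5 -> FAULT, evict 2, frames=[5,1,3,4] (faults so far: 5)
  step 8: ref 4 -> HIT, frames=[5,1,3,4] (faults so far: 5)
  step 9: ref 6 -> FAULT, evict 1, frames=[5,6,3,4] (faults so far: 6)
  step 10: ref 4 -> HIT, frames=[5,6,3,4] (faults so far: 6)
  step 11: ref 2 -> FAULT, evict 3, frames=[5,6,2,4] (faults so far: 7)
  step 12: ref 6 -> HIT, frames=[5,6,2,4] (faults so far: 7)
  FIFO total faults: 7
--- LRU ---
  step 0: ref 2 -> FAULT, frames=[2,-,-,-] (faults so far: 1)
  step 1: ref 1 -> FAULT, frames=[2,1,-,-] (faults so far: 2)
  step 2: ref 3 -> FAULT, frames=[2,1,3,-] (faults so far: 3)
  step 3: ref 4 -> FAULT, frames=[2,1,3,4] (faults so far: 4)
  step 4: ref 2 -> HIT, frames=[2,1,3,4] (faults so far: 4)
  step 5: ref 2 -> HIT, frames=[2,1,3,4] (faults so far: 4)
  step 6: ref 3 -> HIT, frames=[2,1,3,4] (faults so far: 4)
  step 7: ref 5 -> FAULT, evict 1, frames=[2,5,3,4] (faults so far: 5)
  step 8: ref 4 -> HIT, frames=[2,5,3,4] (faults so far: 5)
  step 9: ref 6 -> FAULT, evict 2, frames=[6,5,3,4] (faults so far: 6)
  step 10: ref 4 -> HIT, frames=[6,5,3,4] (faults so far: 6)
  step 11: ref 2 -> FAULT, evict 3, frames=[6,5,2,4] (faults so far: 7)
  step 12: ref 6 -> HIT, frames=[6,5,2,4] (faults so far: 7)
  LRU total faults: 7
--- Optimal ---
  step 0: ref 2 -> FAULT, frames=[2,-,-,-] (faults so far: 1)
  step 1: ref 1 -> FAULT, frames=[2,1,-,-] (faults so far: 2)
  step 2: ref 3 -> FAULT, frames=[2,1,3,-] (faults so far: 3)
  step 3: ref 4 -> FAULT, frames=[2,1,3,4] (faults so far: 4)
  step 4: ref 2 -> HIT, frames=[2,1,3,4] (faults so far: 4)
  step 5: ref 2 -> HIT, frames=[2,1,3,4] (faults so far: 4)
  step 6: ref 3 -> HIT, frames=[2,1,3,4] (faults so far: 4)
  step 7: ref 5 -> FAULT, evict 1, frames=[2,5,3,4] (faults so far: 5)
  step 8: ref 4 -> HIT, frames=[2,5,3,4] (faults so far: 5)
  step 9: ref 6 -> FAULT, evict 3, frames=[2,5,6,4] (faults so far: 6)
  step 10: ref 4 -> HIT, frames=[2,5,6,4] (faults so far: 6)
  step 11: ref 2 -> HIT, frames=[2,5,6,4] (faults so far: 6)
  step 12: ref 6 -> HIT, frames=[2,5,6,4] (faults so far: 6)
  Optimal total faults: 6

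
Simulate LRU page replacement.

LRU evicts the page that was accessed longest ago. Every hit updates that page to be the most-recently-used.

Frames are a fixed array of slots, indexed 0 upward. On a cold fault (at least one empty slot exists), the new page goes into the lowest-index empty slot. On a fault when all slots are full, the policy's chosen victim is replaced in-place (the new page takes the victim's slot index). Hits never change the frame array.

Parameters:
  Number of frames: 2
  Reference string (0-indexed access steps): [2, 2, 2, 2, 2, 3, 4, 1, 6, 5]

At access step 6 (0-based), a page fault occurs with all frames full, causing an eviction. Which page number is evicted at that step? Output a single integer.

Step 0: ref 2 -> FAULT, frames=[2,-]
Step 1: ref 2 -> HIT, frames=[2,-]
Step 2: ref 2 -> HIT, frames=[2,-]
Step 3: ref 2 -> HIT, frames=[2,-]
Step 4: ref 2 -> HIT, frames=[2,-]
Step 5: ref 3 -> FAULT, frames=[2,3]
Step 6: ref 4 -> FAULT, evict 2, frames=[4,3]
At step 6: evicted page 2

Answer: 2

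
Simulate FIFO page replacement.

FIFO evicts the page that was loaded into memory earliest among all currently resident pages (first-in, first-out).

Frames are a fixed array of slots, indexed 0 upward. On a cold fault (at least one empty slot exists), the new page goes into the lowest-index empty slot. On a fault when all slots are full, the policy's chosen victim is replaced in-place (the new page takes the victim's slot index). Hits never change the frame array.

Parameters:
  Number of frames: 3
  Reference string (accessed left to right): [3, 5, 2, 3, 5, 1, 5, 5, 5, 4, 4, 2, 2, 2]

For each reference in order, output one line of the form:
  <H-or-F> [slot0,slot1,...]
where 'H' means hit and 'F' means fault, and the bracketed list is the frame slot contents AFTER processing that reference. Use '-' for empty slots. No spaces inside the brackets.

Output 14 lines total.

F [3,-,-]
F [3,5,-]
F [3,5,2]
H [3,5,2]
H [3,5,2]
F [1,5,2]
H [1,5,2]
H [1,5,2]
H [1,5,2]
F [1,4,2]
H [1,4,2]
H [1,4,2]
H [1,4,2]
H [1,4,2]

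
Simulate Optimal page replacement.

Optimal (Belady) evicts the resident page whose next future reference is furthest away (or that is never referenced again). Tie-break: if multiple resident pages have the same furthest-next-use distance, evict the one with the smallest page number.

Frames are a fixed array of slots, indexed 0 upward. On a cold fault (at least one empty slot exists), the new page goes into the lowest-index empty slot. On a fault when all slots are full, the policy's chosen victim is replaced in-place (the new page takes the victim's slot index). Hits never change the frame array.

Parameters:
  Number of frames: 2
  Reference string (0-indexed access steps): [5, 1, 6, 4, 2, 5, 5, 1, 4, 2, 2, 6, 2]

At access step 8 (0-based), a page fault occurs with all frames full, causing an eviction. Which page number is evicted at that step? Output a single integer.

Answer: 1

Derivation:
Step 0: ref 5 -> FAULT, frames=[5,-]
Step 1: ref 1 -> FAULT, frames=[5,1]
Step 2: ref 6 -> FAULT, evict 1, frames=[5,6]
Step 3: ref 4 -> FAULT, evict 6, frames=[5,4]
Step 4: ref 2 -> FAULT, evict 4, frames=[5,2]
Step 5: ref 5 -> HIT, frames=[5,2]
Step 6: ref 5 -> HIT, frames=[5,2]
Step 7: ref 1 -> FAULT, evict 5, frames=[1,2]
Step 8: ref 4 -> FAULT, evict 1, frames=[4,2]
At step 8: evicted page 1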